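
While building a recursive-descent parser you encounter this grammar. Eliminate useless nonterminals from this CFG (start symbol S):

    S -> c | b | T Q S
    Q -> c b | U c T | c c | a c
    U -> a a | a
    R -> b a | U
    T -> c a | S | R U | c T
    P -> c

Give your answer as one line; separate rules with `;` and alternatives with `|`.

S -> c | b | T Q S; Q -> c b | U c T | c c | a c; U -> a a | a; R -> b a | U; T -> c a | S | R U | c T

Generating nonterminals: {P, Q, R, S, T, U}.
Reachable from S after that: {Q, R, S, T, U}.
Removed useless symbols: {P} and every production mentioning them.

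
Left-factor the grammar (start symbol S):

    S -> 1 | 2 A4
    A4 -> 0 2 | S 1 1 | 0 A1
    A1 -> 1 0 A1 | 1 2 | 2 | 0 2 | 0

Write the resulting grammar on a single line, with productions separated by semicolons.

S -> 1 | 2 A4; A4 -> S 1 1 | 0 A4'; A1 -> 2 | 1 A1' | 0 A1''; A4' -> 2 | A1; A1' -> 0 A1 | 2; A1'' -> 2 | ε

A4 has alternatives sharing prefix '0': factor to A4 → 0 A4' with A4' → 2 | A1.
A1 has alternatives sharing prefix '1': factor to A1 → 1 A1' with A1' → 0 A1 | 2.
A1 has alternatives sharing prefix '0': factor to A1 → 0 A1'' with A1'' → 2 | ε.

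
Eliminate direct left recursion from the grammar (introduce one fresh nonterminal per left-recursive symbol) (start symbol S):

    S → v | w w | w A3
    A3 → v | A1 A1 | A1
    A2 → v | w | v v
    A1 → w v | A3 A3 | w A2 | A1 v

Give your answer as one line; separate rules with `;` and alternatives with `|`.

Left recursion appears on A1.
For A1: α = {v}, β = {w v, A3 A3, w A2}. Rewrite as A1 → β A1' and A1' → α A1' | ε.

S → v | w w | w A3; A3 → v | A1 A1 | A1; A2 → v | w | v v; A1 → w v A1' | A3 A3 A1' | w A2 A1'; A1' → v A1' | ε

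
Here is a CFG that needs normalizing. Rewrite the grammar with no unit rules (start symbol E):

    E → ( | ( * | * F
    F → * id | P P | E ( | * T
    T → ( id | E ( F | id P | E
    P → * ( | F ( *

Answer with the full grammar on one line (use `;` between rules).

Unit pairs: T ⇒* {E}.
For each unit pair (A, B), copy every non-unit production of B to A, then drop all unit productions.

E → ( | ( * | * F; F → * id | P P | E ( | * T; T → ( | ( * | * F | ( id | E ( F | id P; P → * ( | F ( *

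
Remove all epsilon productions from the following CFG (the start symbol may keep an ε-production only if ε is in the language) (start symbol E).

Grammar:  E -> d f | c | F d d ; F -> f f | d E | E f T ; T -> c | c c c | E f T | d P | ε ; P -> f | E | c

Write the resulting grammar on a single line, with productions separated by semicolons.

Nullable set = {T}.
ε ∉ L(G), so no ε-production is kept.
Add the nullable-subset variants: F → E f T gives E f T | E f. T → E f T gives E f T | E f.

E -> d f | c | F d d; F -> f f | d E | E f T | E f; T -> c | c c c | E f T | E f | d P; P -> f | E | c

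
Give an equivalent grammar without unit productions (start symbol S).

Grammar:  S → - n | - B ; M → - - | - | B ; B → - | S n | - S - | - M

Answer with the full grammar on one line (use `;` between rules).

Unit pairs: M ⇒* {B}.
For every A with A ⇒* B via unit rules, add B's non-unit alternatives to A; then delete every rule of the form X → Y.

S → - n | - B; M → - | S n | - S - | - M | - -; B → - | S n | - S - | - M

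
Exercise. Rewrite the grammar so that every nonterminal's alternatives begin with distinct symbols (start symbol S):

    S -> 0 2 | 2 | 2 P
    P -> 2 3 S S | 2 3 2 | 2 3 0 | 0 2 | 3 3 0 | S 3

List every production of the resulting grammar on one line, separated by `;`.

S -> 0 2 | 2 S'; P -> 0 2 | 3 3 0 | S 3 | 2 3 P'; S' -> ε | P; P' -> S S | 2 | 0

S has alternatives sharing prefix '2': factor to S → 2 S' with S' → ε | P.
P has alternatives sharing prefix '2 3': factor to P → 2 3 P' with P' → S S | 2 | 0.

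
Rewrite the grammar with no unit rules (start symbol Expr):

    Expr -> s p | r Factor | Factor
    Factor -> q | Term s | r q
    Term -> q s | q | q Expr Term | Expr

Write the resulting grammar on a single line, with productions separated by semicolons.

Expr -> q | Term s | r q | s p | r Factor; Factor -> q | Term s | r q; Term -> q s | q | q Expr Term | Term s | r q | s p | r Factor

Unit pairs: Expr ⇒* {Factor}; Term ⇒* {Expr, Factor}.
For every A with A ⇒* B via unit rules, add B's non-unit alternatives to A; then delete every rule of the form X → Y.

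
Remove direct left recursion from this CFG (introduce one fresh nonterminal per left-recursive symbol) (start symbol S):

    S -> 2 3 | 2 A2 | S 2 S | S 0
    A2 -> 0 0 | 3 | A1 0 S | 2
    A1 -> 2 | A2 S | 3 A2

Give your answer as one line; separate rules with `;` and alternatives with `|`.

S is directly left-recursive.
For S: α = {2 S, 0}, β = {2 3, 2 A2}. Rewrite as S → β S' and S' → α S' | ε.

S -> 2 3 S' | 2 A2 S'; A2 -> 0 0 | 3 | A1 0 S | 2; A1 -> 2 | A2 S | 3 A2; S' -> 2 S S' | 0 S' | ε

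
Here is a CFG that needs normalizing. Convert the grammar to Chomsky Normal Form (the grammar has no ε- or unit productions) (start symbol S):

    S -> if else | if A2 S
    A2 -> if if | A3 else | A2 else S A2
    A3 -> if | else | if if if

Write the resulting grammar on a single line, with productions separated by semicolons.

Introduce a nonterminal for each terminal appearing in a rule of length ≥ 2: X1 → if, X2 → else.
Binarize each right-hand side of length ≥ 3 by chaining fresh nonterminals (Y1, Y2, …): affected rules were S → X1 A2 S; A2 → A2 X2 S A2; A3 → X1 X1 X1.

S -> X1 X2 | X1 Y1; A2 -> X1 X1 | A3 X2 | A2 Y2; A3 -> if | else | X1 Y4; X1 -> if; X2 -> else; Y1 -> A2 S; Y2 -> X2 Y3; Y3 -> S A2; Y4 -> X1 X1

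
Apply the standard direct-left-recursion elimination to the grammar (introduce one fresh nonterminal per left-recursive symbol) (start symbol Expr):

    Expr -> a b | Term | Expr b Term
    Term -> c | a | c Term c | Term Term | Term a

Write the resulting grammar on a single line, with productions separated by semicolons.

Directly left-recursive nonterminals: Expr, Term.
For Expr: α = {b Term}, β = {a b, Term}. Rewrite as Expr → β Expr1 and Expr1 → α Expr1 | ε.
For Term: α = {Term, a}, β = {c, a, c Term c}. Rewrite as Term → β Term1 and Term1 → α Term1 | ε.

Expr -> a b Expr1 | Term Expr1; Term -> c Term1 | a Term1 | c Term c Term1; Expr1 -> b Term Expr1 | ε; Term1 -> Term Term1 | a Term1 | ε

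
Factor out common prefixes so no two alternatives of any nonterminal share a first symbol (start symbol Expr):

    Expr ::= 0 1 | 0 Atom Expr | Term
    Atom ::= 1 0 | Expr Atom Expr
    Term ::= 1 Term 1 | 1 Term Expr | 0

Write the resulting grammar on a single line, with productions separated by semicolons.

Expr has alternatives sharing prefix '0': factor to Expr → 0 Expr1 with Expr1 → 1 | Atom Expr.
Term has alternatives sharing prefix '1 Term': factor to Term → 1 Term Term1 with Term1 → 1 | Expr.

Expr ::= Term | 0 Expr1; Atom ::= 1 0 | Expr Atom Expr; Term ::= 0 | 1 Term Term1; Expr1 ::= 1 | Atom Expr; Term1 ::= 1 | Expr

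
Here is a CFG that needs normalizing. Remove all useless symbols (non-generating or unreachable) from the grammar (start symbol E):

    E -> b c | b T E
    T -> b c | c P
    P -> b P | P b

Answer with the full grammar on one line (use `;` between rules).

E -> b c | b T E; T -> b c

Generating nonterminals: {E, T}.
Reachable from E after that: {E, T}.
Removed useless symbols: {P} and every production mentioning them.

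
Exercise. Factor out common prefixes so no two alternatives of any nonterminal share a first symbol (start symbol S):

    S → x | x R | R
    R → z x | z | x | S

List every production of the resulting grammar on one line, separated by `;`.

S has alternatives sharing prefix 'x': factor to S → x S' with S' → ε | R.
R has alternatives sharing prefix 'z': factor to R → z R' with R' → x | ε.

S → R | x S'; R → x | S | z R'; S' → eps | R; R' → x | eps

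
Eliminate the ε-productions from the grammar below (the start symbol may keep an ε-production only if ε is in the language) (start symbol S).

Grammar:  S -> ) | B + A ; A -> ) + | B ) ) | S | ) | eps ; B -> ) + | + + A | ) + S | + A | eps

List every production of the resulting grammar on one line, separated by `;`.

S -> ) | B + A | B + | + A | +; A -> ) + | B ) ) | ) ) | S | ); B -> ) + | + + A | + + | ) + S | + A | +

The nullable symbols are {A, B}.
ε ∉ L(G), so no ε-production is kept.
For each production, add variants omitting each subset of nullable occurrences: S → B + A gives B + A | B + | + A | +. A → B ) ) gives B ) ) | ) ). B → + + A gives + + A | + +. B → + A gives + A | +.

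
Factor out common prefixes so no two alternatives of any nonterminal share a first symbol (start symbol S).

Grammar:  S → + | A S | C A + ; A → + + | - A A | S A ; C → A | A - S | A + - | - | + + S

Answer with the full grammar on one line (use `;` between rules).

C has alternatives sharing prefix 'A': factor to C → A C' with C' → ε | - S | + -.

S → + | A S | C A +; A → + + | - A A | S A; C → - | + + S | A C'; C' → ε | - S | + -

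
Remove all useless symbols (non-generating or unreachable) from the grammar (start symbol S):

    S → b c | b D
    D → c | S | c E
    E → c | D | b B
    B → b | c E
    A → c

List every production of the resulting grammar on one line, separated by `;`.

S → b c | b D; D → c | S | c E; E → c | D | b B; B → b | c E

Generating nonterminals: {A, B, D, E, S}.
Reachable from S after that: {B, D, E, S}.
Removed useless symbols: {A} and every production mentioning them.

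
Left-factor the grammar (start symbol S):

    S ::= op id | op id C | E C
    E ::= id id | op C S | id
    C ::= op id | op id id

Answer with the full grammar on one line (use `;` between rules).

S has alternatives sharing prefix 'op id': factor to S → op id S' with S' → ε | C.
E has alternatives sharing prefix 'id': factor to E → id E' with E' → id | ε.
C has alternatives sharing prefix 'op id': factor to C → op id C' with C' → ε | id.

S ::= E C | op id S'; E ::= op C S | id E'; C ::= op id C'; S' ::= ε | C; E' ::= id | ε; C' ::= ε | id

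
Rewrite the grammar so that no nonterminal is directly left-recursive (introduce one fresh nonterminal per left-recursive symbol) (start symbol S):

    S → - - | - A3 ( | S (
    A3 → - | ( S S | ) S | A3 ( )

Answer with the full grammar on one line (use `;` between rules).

S → - - S' | - A3 ( S'; A3 → - A3' | ( S S A3' | ) S A3'; S' → ( S' | ε; A3' → ( ) A3' | ε

Left recursion appears on S, A3.
For S: α = {(}, β = {- -, - A3 (}. Rewrite as S → β S' and S' → α S' | ε.
For A3: α = {( )}, β = {-, ( S S, ) S}. Rewrite as A3 → β A3' and A3' → α A3' | ε.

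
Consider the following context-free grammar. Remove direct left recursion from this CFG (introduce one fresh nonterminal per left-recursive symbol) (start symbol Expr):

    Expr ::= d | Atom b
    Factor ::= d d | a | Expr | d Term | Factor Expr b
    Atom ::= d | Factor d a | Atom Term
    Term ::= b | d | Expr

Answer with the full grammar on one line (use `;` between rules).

Factor, Atom are directly left-recursive.
For Factor: α = {Expr b}, β = {d d, a, Expr, d Term}. Rewrite as Factor → β Factor1 and Factor1 → α Factor1 | ε.
For Atom: α = {Term}, β = {d, Factor d a}. Rewrite as Atom → β Atom1 and Atom1 → α Atom1 | ε.

Expr ::= d | Atom b; Factor ::= d d Factor1 | a Factor1 | Expr Factor1 | d Term Factor1; Atom ::= d Atom1 | Factor d a Atom1; Term ::= b | d | Expr; Factor1 ::= Expr b Factor1 | eps; Atom1 ::= Term Atom1 | eps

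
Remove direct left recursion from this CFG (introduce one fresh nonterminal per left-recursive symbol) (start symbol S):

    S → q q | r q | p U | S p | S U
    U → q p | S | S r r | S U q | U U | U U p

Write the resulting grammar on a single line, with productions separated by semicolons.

S → q q S' | r q S' | p U S'; U → q p U' | S U' | S r r U' | S U q U'; S' → p S' | U S' | ε; U' → U U' | U p U' | ε

S, U are directly left-recursive.
For S: α = {p, U}, β = {q q, r q, p U}. Rewrite as S → β S' and S' → α S' | ε.
For U: α = {U, U p}, β = {q p, S, S r r, S U q}. Rewrite as U → β U' and U' → α U' | ε.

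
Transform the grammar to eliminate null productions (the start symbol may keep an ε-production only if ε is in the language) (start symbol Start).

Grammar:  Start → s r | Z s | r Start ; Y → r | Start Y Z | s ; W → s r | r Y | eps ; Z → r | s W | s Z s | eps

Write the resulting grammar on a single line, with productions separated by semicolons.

Nullable nonterminals: {W, Z}.
ε ∉ L(G), so no ε-production is kept.
Expand every rule over subsets of its nullable positions: Start → Z s gives Z s | s. Y → Start Y Z gives Start Y Z | Start Y. Z → s W gives s W | s. Z → s Z s gives s Z s | s s.

Start → s r | Z s | s | r Start; Y → r | Start Y Z | Start Y | s; W → s r | r Y; Z → r | s W | s | s Z s | s s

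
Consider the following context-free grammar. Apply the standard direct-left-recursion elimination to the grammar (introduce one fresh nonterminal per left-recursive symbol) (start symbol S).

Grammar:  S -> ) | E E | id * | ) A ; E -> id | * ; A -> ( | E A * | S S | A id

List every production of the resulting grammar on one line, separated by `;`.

Left recursion appears on A.
For A: α = {id}, β = {(, E A *, S S}. Rewrite as A → β A' and A' → α A' | ε.

S -> ) | E E | id * | ) A; E -> id | *; A -> ( A' | E A * A' | S S A'; A' -> id A' | ε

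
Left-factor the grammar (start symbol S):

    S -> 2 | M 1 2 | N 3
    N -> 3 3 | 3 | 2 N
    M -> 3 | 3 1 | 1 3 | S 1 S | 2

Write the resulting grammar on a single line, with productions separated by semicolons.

S -> 2 | M 1 2 | N 3; N -> 2 N | 3 N'; M -> 1 3 | S 1 S | 2 | 3 M'; N' -> 3 | ε; M' -> ε | 1

N has alternatives sharing prefix '3': factor to N → 3 N' with N' → 3 | ε.
M has alternatives sharing prefix '3': factor to M → 3 M' with M' → ε | 1.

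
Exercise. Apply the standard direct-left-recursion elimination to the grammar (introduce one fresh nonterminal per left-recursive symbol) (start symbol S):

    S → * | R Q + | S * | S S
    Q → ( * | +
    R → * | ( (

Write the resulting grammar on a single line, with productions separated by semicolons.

Left recursion appears on S.
For S: α = {*, S}, β = {*, R Q +}. Rewrite as S → β S' and S' → α S' | ε.

S → * S' | R Q + S'; Q → ( * | +; R → * | ( (; S' → * S' | S S' | ε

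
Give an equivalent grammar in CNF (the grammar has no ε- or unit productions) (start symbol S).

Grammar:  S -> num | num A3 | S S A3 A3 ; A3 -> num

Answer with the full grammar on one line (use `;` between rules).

S -> num | X1 A3 | S Y1; A3 -> num; X1 -> num; Y1 -> S Y2; Y2 -> A3 A3

Introduce a nonterminal for each terminal appearing in a rule of length ≥ 2: X1 → num.
Binarize each right-hand side of length ≥ 3 by chaining fresh nonterminals (Y1, Y2, …): affected rules were S → S S A3 A3.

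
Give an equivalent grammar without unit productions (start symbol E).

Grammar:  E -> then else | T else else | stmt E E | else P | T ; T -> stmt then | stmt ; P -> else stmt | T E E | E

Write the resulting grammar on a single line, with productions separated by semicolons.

Unit pairs: E ⇒* {T}; P ⇒* {E, T}.
Replace each nonterminal's rules with the union of the non-unit rules of every nonterminal it unit-derives.

E -> then else | T else else | stmt E E | else P | stmt then | stmt; T -> stmt then | stmt; P -> then else | T else else | stmt E E | else P | else stmt | T E E | stmt then | stmt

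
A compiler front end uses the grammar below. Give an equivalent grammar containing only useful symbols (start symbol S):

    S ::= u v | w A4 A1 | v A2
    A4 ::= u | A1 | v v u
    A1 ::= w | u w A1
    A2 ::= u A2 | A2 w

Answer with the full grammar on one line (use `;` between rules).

S ::= u v | w A4 A1; A4 ::= u | A1 | v v u; A1 ::= w | u w A1

Generating nonterminals: {A1, A4, S}.
Reachable from S after that: {A1, A4, S}.
Removed useless symbols: {A2} and every production mentioning them.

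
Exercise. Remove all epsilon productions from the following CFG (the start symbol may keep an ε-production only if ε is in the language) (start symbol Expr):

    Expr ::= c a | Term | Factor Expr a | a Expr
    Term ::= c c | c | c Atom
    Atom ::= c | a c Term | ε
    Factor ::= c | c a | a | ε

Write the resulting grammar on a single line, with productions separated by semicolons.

Nullable set = {Atom, Factor}.
ε ∉ L(G), so no ε-production is kept.
For each production, add variants omitting each subset of nullable occurrences: Expr → Factor Expr a gives Factor Expr a | Expr a.

Expr ::= c a | Term | Factor Expr a | Expr a | a Expr; Term ::= c c | c | c Atom; Atom ::= c | a c Term; Factor ::= c | c a | a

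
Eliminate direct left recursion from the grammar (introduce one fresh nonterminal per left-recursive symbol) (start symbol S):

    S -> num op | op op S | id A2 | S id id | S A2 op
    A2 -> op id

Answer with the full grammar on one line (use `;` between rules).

S -> num op S' | op op S S' | id A2 S'; A2 -> op id; S' -> id id S' | A2 op S' | eps

Directly left-recursive nonterminal: S.
For S: α = {id id, A2 op}, β = {num op, op op S, id A2}. Rewrite as S → β S' and S' → α S' | ε.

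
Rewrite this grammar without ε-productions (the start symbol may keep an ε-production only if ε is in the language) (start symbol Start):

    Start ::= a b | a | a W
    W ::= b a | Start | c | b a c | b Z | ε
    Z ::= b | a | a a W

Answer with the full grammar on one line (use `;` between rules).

The nullable symbols are {W}.
ε ∉ L(G), so no ε-production is kept.
Add the nullable-subset variants: Z → a a W gives a a W | a a.

Start ::= a b | a | a W; W ::= b a | Start | c | b a c | b Z; Z ::= b | a | a a W | a a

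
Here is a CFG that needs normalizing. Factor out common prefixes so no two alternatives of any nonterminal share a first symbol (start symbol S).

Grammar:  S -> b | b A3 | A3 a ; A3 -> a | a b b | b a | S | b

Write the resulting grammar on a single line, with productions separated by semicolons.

S has alternatives sharing prefix 'b': factor to S → b S' with S' → ε | A3.
A3 has alternatives sharing prefix 'a': factor to A3 → a A3' with A3' → ε | b b.
A3 has alternatives sharing prefix 'b': factor to A3 → b A3'' with A3'' → a | ε.

S -> A3 a | b S'; A3 -> S | a A3' | b A3''; S' -> ε | A3; A3' -> ε | b b; A3'' -> a | ε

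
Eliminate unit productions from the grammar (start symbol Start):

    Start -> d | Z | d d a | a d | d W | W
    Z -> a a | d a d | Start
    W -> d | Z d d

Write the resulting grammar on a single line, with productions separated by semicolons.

Start -> a a | d a d | d | d d a | a d | d W | Z d d; Z -> a a | d a d | d | d d a | a d | d W | Z d d; W -> d | Z d d

Unit pairs: Start ⇒* {W, Z}; Z ⇒* {Start, W}.
Replace each nonterminal's rules with the union of the non-unit rules of every nonterminal it unit-derives.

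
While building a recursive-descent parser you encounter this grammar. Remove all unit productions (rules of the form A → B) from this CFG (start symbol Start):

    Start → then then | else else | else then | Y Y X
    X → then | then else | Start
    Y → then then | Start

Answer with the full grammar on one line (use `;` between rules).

Unit pairs: X ⇒* {Start}; Y ⇒* {Start}.
For each unit pair (A, B), copy every non-unit production of B to A, then drop all unit productions.

Start → then then | else else | else then | Y Y X; X → then then | else else | else then | Y Y X | then | then else; Y → then then | else else | else then | Y Y X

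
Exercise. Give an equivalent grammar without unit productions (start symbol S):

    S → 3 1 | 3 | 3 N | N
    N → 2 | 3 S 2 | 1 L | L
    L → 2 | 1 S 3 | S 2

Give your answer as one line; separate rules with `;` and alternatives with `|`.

Unit pairs: N ⇒* {L}; S ⇒* {L, N}.
Replace each nonterminal's rules with the union of the non-unit rules of every nonterminal it unit-derives.

S → 2 | 1 S 3 | S 2 | 3 1 | 3 | 3 N | 3 S 2 | 1 L; N → 2 | 1 S 3 | S 2 | 3 S 2 | 1 L; L → 2 | 1 S 3 | S 2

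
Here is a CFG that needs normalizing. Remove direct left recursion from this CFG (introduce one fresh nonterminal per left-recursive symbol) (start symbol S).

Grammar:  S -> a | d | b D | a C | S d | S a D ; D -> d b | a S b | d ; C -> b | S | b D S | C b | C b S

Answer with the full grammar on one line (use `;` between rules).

S -> a S' | d S' | b D S' | a C S'; D -> d b | a S b | d; C -> b C' | S C' | b D S C'; S' -> d S' | a D S' | ε; C' -> b C' | b S C' | ε

Directly left-recursive nonterminals: S, C.
For S: α = {d, a D}, β = {a, d, b D, a C}. Rewrite as S → β S' and S' → α S' | ε.
For C: α = {b, b S}, β = {b, S, b D S}. Rewrite as C → β C' and C' → α C' | ε.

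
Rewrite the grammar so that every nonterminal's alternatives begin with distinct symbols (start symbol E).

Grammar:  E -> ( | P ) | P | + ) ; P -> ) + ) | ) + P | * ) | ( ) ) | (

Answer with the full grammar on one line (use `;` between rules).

E -> ( | + ) | P E'; P -> * ) | ) + P' | ( P''; E' -> ) | epsilon; P' -> ) | P; P'' -> ) ) | epsilon

E has alternatives sharing prefix 'P': factor to E → P E' with E' → ) | ε.
P has alternatives sharing prefix ') +': factor to P → ) + P' with P' → ) | P.
P has alternatives sharing prefix '(': factor to P → ( P'' with P'' → ) ) | ε.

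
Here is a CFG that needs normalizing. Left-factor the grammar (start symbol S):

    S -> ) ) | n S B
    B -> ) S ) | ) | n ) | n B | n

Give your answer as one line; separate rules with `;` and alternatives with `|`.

S -> ) ) | n S B; B -> n B' | ) B''; B' -> ) | B | ε; B'' -> S ) | ε

B has alternatives sharing prefix 'n': factor to B → n B' with B' → ) | B | ε.
B has alternatives sharing prefix ')': factor to B → ) B'' with B'' → S ) | ε.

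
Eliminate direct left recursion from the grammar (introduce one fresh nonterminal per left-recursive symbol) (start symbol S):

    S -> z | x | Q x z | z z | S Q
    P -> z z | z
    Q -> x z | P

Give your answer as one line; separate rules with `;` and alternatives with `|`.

Left recursion appears on S.
For S: α = {Q}, β = {z, x, Q x z, z z}. Rewrite as S → β S' and S' → α S' | ε.

S -> z S' | x S' | Q x z S' | z z S'; P -> z z | z; Q -> x z | P; S' -> Q S' | ε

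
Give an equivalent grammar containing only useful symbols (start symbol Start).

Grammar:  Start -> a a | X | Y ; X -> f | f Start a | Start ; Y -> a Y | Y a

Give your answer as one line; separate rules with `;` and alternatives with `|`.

Start -> a a | X; X -> f | f Start a | Start

Generating nonterminals: {Start, X}.
Reachable from Start after that: {Start, X}.
Removed useless symbols: {Y} and every production mentioning them.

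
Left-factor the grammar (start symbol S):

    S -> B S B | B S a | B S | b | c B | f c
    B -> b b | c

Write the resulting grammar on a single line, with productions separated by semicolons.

S -> b | c B | f c | B S S'; B -> b b | c; S' -> B | a | epsilon

S has alternatives sharing prefix 'B S': factor to S → B S S' with S' → B | a | ε.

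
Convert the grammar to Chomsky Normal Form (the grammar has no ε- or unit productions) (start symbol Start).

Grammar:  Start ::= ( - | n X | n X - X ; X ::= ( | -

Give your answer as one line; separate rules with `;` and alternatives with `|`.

Start ::= X1 X2 | X3 X | X3 Y1; X ::= ( | -; X1 ::= (; X2 ::= -; X3 ::= n; Y1 ::= X Y2; Y2 ::= X2 X

Introduce a nonterminal for each terminal appearing in a rule of length ≥ 2: X1 → (, X2 → -, X3 → n.
Binarize each right-hand side of length ≥ 3 by chaining fresh nonterminals (Y1, Y2, …): affected rules were Start → X3 X X2 X.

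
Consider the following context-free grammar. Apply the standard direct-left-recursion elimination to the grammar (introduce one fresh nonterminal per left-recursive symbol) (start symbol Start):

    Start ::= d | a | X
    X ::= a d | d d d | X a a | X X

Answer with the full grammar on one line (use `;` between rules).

Left recursion appears on X.
For X: α = {a a, X}, β = {a d, d d d}. Rewrite as X → β X1 and X1 → α X1 | ε.

Start ::= d | a | X; X ::= a d X1 | d d d X1; X1 ::= a a X1 | X X1 | epsilon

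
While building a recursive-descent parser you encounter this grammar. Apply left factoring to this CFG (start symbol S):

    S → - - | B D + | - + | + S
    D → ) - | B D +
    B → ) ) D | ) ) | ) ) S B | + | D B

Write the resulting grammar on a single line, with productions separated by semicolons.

S → B D + | + S | - S'; D → ) - | B D +; B → + | D B | ) ) B'; S' → - | +; B' → D | ε | S B

S has alternatives sharing prefix '-': factor to S → - S' with S' → - | +.
B has alternatives sharing prefix ') )': factor to B → ) ) B' with B' → D | ε | S B.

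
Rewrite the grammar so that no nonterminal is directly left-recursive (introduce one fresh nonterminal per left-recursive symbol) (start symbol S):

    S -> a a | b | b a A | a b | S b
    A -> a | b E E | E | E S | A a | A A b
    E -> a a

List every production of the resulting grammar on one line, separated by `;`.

Left recursion appears on S, A.
For S: α = {b}, β = {a a, b, b a A, a b}. Rewrite as S → β S' and S' → α S' | ε.
For A: α = {a, A b}, β = {a, b E E, E, E S}. Rewrite as A → β A' and A' → α A' | ε.

S -> a a S' | b S' | b a A S' | a b S'; A -> a A' | b E E A' | E A' | E S A'; E -> a a; S' -> b S' | ε; A' -> a A' | A b A' | ε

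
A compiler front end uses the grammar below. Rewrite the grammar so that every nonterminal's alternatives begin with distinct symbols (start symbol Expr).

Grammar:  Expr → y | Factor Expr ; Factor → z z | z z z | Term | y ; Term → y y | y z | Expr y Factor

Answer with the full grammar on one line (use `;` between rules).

Factor has alternatives sharing prefix 'z z': factor to Factor → z z Factor1 with Factor1 → ε | z.
Term has alternatives sharing prefix 'y': factor to Term → y Term1 with Term1 → y | z.

Expr → y | Factor Expr; Factor → Term | y | z z Factor1; Term → Expr y Factor | y Term1; Factor1 → ε | z; Term1 → y | z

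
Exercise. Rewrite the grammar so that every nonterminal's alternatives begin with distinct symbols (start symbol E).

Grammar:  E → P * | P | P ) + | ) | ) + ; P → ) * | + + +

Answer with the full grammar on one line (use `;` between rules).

E → P E' | ) E''; P → ) * | + + +; E' → * | ε | ) +; E'' → ε | +

E has alternatives sharing prefix 'P': factor to E → P E' with E' → * | ε | ) +.
E has alternatives sharing prefix ')': factor to E → ) E'' with E'' → ε | +.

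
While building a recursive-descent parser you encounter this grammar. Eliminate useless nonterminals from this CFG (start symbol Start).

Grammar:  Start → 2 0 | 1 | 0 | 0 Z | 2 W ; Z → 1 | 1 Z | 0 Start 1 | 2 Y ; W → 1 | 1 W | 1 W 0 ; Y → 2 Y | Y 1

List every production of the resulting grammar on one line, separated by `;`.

Generating nonterminals: {Start, W, Z}.
Reachable from Start after that: {Start, W, Z}.
Removed useless symbols: {Y} and every production mentioning them.

Start → 2 0 | 1 | 0 | 0 Z | 2 W; Z → 1 | 1 Z | 0 Start 1; W → 1 | 1 W | 1 W 0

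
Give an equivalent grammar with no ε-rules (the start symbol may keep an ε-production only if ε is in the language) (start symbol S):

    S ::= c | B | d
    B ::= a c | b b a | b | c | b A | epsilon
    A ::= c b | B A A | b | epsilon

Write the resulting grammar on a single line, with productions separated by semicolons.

S ::= c | B | d | ε; B ::= a c | b b a | b | c | b A; A ::= c b | B A A | B A | B | A A | b

The nullable symbols are {A, B, S}.
ε ∈ L(G) since S is nullable, so keep S → ε.
Expand every rule over subsets of its nullable positions: A → B A A gives B A A | B A | B | A A.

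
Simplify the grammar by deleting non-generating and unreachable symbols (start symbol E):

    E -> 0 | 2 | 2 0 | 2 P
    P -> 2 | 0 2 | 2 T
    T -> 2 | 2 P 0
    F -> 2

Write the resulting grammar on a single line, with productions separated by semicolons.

Generating nonterminals: {E, F, P, T}.
Reachable from E after that: {E, P, T}.
Removed useless symbols: {F} and every production mentioning them.

E -> 0 | 2 | 2 0 | 2 P; P -> 2 | 0 2 | 2 T; T -> 2 | 2 P 0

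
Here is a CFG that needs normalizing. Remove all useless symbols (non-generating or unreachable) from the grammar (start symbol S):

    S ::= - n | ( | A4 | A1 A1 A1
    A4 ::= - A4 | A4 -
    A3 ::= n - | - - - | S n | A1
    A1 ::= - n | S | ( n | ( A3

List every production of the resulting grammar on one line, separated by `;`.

S ::= - n | ( | A1 A1 A1; A3 ::= n - | - - - | S n | A1; A1 ::= - n | S | ( n | ( A3

Generating nonterminals: {A1, A3, S}.
Reachable from S after that: {A1, A3, S}.
Removed useless symbols: {A4} and every production mentioning them.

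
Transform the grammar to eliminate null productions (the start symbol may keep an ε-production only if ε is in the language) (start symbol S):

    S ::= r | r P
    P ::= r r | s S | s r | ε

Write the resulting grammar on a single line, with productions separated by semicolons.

S ::= r | r P; P ::= r r | s S | s r

Nullable nonterminals: {P}.
ε ∉ L(G), so no ε-production is kept.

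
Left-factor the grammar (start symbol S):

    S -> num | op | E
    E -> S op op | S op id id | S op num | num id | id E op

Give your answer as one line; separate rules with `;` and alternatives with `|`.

E has alternatives sharing prefix 'S op': factor to E → S op E' with E' → op | id id | num.

S -> num | op | E; E -> num id | id E op | S op E'; E' -> op | id id | num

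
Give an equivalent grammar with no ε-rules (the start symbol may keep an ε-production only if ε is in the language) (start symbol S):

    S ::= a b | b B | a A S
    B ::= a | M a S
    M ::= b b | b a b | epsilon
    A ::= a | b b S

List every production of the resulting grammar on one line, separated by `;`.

S ::= a b | b B | a A S; B ::= a | M a S | a S; M ::= b b | b a b; A ::= a | b b S

Nullable set = {M}.
ε ∉ L(G), so no ε-production is kept.
For each production, add variants omitting each subset of nullable occurrences: B → M a S gives M a S | a S.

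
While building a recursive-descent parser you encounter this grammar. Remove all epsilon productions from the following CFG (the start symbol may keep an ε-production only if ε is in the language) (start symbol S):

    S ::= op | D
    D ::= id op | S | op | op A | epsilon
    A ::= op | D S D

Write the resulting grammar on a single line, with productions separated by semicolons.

The nullable symbols are {A, D, S}.
ε ∈ L(G) since S is nullable, so keep S → ε.
Add the nullable-subset variants: A → D S D gives D S D | D S | D D | D | S D | S.

S ::= op | D | ε; D ::= id op | S | op | op A; A ::= op | D S D | D S | D D | D | S D | S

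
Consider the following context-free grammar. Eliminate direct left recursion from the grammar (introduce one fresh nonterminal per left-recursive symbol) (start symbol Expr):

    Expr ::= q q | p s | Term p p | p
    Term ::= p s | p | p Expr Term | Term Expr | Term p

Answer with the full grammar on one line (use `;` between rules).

Expr ::= q q | p s | Term p p | p; Term ::= p s Term1 | p Term1 | p Expr Term Term1; Term1 ::= Expr Term1 | p Term1 | ε

Directly left-recursive nonterminal: Term.
For Term: α = {Expr, p}, β = {p s, p, p Expr Term}. Rewrite as Term → β Term1 and Term1 → α Term1 | ε.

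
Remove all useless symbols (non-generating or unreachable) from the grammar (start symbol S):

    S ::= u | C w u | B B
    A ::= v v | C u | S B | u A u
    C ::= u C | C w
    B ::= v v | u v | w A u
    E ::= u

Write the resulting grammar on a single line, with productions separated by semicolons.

S ::= u | B B; A ::= v v | S B | u A u; B ::= v v | u v | w A u

Generating nonterminals: {A, B, E, S}.
Reachable from S after that: {A, B, S}.
Removed useless symbols: {C, E} and every production mentioning them.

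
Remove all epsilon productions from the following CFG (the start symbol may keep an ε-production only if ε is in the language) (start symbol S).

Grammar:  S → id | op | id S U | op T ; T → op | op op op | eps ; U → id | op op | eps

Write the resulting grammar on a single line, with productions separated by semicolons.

S → id | op | id S U | id S | op T; T → op | op op op; U → id | op op

Nullable nonterminals: {T, U}.
ε ∉ L(G), so no ε-production is kept.
Add the nullable-subset variants: S → id S U gives id S U | id S.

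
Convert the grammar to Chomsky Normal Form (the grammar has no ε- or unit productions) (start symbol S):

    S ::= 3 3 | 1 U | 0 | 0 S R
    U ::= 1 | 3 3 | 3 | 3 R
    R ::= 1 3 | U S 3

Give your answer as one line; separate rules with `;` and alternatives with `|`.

S ::= X1 X1 | X2 U | 0 | X3 Y1; U ::= 1 | X1 X1 | 3 | X1 R; R ::= X2 X1 | U Y2; X1 ::= 3; X2 ::= 1; X3 ::= 0; Y1 ::= S R; Y2 ::= S X1

Introduce a nonterminal for each terminal appearing in a rule of length ≥ 2: X1 → 3, X2 → 1, X3 → 0.
Binarize each right-hand side of length ≥ 3 by chaining fresh nonterminals (Y1, Y2, …): affected rules were S → X3 S R; R → U S X1.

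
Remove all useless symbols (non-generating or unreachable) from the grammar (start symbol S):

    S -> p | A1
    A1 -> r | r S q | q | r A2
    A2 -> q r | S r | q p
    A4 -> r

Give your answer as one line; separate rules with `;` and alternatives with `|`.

Generating nonterminals: {A1, A2, A4, S}.
Reachable from S after that: {A1, A2, S}.
Removed useless symbols: {A4} and every production mentioning them.

S -> p | A1; A1 -> r | r S q | q | r A2; A2 -> q r | S r | q p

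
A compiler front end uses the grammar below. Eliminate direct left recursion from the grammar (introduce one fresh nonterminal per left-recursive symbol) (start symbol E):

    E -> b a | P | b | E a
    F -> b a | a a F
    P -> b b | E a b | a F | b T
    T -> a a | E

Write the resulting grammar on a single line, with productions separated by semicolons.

Left recursion appears on E.
For E: α = {a}, β = {b a, P, b}. Rewrite as E → β E' and E' → α E' | ε.

E -> b a E' | P E' | b E'; F -> b a | a a F; P -> b b | E a b | a F | b T; T -> a a | E; E' -> a E' | ε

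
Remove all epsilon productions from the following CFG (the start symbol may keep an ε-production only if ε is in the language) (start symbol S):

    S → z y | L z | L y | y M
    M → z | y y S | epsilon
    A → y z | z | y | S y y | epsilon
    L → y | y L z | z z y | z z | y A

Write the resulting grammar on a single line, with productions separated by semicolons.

The nullable symbols are {A, M}.
ε ∉ L(G), so no ε-production is kept.
Expand every rule over subsets of its nullable positions: S → y M gives y M | y.

S → z y | L z | L y | y M | y; M → z | y y S; A → y z | z | y | S y y; L → y | y L z | z z y | z z | y A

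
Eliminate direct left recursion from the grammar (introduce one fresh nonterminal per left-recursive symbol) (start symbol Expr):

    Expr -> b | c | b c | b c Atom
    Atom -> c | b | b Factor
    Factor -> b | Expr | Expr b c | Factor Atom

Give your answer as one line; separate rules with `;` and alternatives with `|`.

Factor is directly left-recursive.
For Factor: α = {Atom}, β = {b, Expr, Expr b c}. Rewrite as Factor → β Factor1 and Factor1 → α Factor1 | ε.

Expr -> b | c | b c | b c Atom; Atom -> c | b | b Factor; Factor -> b Factor1 | Expr Factor1 | Expr b c Factor1; Factor1 -> Atom Factor1 | ε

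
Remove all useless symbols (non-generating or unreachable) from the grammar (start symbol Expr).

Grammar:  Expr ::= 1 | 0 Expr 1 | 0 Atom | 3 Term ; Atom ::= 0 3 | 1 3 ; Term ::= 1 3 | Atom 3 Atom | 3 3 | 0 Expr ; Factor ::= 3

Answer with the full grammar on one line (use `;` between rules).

Expr ::= 1 | 0 Expr 1 | 0 Atom | 3 Term; Atom ::= 0 3 | 1 3; Term ::= 1 3 | Atom 3 Atom | 3 3 | 0 Expr

Generating nonterminals: {Atom, Expr, Factor, Term}.
Reachable from Expr after that: {Atom, Expr, Term}.
Removed useless symbols: {Factor} and every production mentioning them.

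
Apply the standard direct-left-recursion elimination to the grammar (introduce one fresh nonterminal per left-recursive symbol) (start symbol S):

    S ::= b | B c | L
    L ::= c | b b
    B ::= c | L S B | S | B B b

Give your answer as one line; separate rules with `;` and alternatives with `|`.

Directly left-recursive nonterminal: B.
For B: α = {B b}, β = {c, L S B, S}. Rewrite as B → β B' and B' → α B' | ε.

S ::= b | B c | L; L ::= c | b b; B ::= c B' | L S B B' | S B'; B' ::= B b B' | ε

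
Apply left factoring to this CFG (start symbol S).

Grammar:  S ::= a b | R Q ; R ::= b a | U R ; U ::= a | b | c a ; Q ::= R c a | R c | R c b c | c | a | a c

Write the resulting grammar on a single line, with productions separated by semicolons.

S ::= a b | R Q; R ::= b a | U R; U ::= a | b | c a; Q ::= c | R c Q' | a Q''; Q' ::= a | ε | b c; Q'' ::= ε | c

Q has alternatives sharing prefix 'R c': factor to Q → R c Q' with Q' → a | ε | b c.
Q has alternatives sharing prefix 'a': factor to Q → a Q'' with Q'' → ε | c.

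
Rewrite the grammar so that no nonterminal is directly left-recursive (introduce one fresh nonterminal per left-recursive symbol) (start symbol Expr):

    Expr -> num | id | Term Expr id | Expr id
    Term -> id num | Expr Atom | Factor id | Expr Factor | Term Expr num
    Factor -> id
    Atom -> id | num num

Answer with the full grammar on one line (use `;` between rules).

Left recursion appears on Expr, Term.
For Expr: α = {id}, β = {num, id, Term Expr id}. Rewrite as Expr → β Expr1 and Expr1 → α Expr1 | ε.
For Term: α = {Expr num}, β = {id num, Expr Atom, Factor id, Expr Factor}. Rewrite as Term → β Term1 and Term1 → α Term1 | ε.

Expr -> num Expr1 | id Expr1 | Term Expr id Expr1; Term -> id num Term1 | Expr Atom Term1 | Factor id Term1 | Expr Factor Term1; Factor -> id; Atom -> id | num num; Expr1 -> id Expr1 | epsilon; Term1 -> Expr num Term1 | epsilon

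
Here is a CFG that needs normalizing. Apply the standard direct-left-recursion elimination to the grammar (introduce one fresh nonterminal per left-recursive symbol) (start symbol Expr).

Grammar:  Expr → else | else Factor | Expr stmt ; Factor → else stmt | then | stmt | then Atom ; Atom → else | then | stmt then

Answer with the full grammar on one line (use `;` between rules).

Expr is directly left-recursive.
For Expr: α = {stmt}, β = {else, else Factor}. Rewrite as Expr → β Expr1 and Expr1 → α Expr1 | ε.

Expr → else Expr1 | else Factor Expr1; Factor → else stmt | then | stmt | then Atom; Atom → else | then | stmt then; Expr1 → stmt Expr1 | ε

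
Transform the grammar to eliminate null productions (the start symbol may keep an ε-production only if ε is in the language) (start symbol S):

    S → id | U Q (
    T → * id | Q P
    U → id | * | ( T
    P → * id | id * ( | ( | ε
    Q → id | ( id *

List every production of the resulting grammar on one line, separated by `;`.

Nullable nonterminals: {P}.
ε ∉ L(G), so no ε-production is kept.
For each production, add variants omitting each subset of nullable occurrences: T → Q P gives Q P | Q.

S → id | U Q (; T → * id | Q P | Q; U → id | * | ( T; P → * id | id * ( | (; Q → id | ( id *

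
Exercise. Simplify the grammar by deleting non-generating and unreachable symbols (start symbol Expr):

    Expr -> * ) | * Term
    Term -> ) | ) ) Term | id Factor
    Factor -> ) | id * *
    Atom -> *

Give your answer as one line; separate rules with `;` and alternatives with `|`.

Expr -> * ) | * Term; Term -> ) | ) ) Term | id Factor; Factor -> ) | id * *

Generating nonterminals: {Atom, Expr, Factor, Term}.
Reachable from Expr after that: {Expr, Factor, Term}.
Removed useless symbols: {Atom} and every production mentioning them.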